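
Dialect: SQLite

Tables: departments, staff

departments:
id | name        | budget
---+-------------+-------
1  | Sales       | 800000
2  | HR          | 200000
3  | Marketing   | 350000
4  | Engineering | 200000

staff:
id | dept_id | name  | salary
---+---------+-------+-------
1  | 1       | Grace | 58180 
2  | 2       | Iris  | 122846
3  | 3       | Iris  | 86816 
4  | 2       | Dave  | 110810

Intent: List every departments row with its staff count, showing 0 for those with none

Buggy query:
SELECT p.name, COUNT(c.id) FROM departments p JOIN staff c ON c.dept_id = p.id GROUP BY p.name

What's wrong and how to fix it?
Bug: An inner join excludes parents with zero children

Fix: Switch to LEFT JOIN to retain unmatched parent rows

Corrected query:
SELECT p.name, COUNT(c.id) FROM departments p LEFT JOIN staff c ON c.dept_id = p.id GROUP BY p.name

Result:
name        | COUNT(c.id)
------------+------------
Engineering | 0          
HR          | 2          
Marketing   | 1          
Sales       | 1          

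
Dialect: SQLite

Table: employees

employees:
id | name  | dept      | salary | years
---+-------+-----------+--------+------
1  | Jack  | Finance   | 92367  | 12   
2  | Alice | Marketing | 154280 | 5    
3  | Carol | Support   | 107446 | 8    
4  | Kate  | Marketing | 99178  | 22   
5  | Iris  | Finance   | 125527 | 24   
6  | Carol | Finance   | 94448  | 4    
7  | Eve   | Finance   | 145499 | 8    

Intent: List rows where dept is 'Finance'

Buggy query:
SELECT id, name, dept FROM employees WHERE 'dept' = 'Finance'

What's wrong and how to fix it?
Bug: Single quotes denote string literals in SQL; the column name is being compared as a constant string

Fix: Remove the quotes around the column name (or use double quotes for an identifier)

Corrected query:
SELECT id, name, dept FROM employees WHERE dept = 'Finance'

Result:
id | name  | dept   
---+-------+--------
1  | Jack  | Finance
5  | Iris  | Finance
6  | Carol | Finance
7  | Eve   | Finance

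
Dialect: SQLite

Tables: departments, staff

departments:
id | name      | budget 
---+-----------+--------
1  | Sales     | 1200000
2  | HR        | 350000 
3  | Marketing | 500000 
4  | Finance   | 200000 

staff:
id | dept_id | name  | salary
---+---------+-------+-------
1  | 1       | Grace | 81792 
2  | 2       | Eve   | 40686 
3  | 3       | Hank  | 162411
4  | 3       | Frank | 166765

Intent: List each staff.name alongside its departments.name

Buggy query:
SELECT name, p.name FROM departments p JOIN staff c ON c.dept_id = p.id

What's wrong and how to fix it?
Bug: Both tables have a 'name' column; the unqualified reference is ambiguous

Fix: Qualify the column with its table alias (c.name)

Corrected query:
SELECT c.name, p.name FROM departments p JOIN staff c ON c.dept_id = p.id

Result:
name  | name     
------+----------
Grace | Sales    
Eve   | HR       
Hank  | Marketing
Frank | Marketing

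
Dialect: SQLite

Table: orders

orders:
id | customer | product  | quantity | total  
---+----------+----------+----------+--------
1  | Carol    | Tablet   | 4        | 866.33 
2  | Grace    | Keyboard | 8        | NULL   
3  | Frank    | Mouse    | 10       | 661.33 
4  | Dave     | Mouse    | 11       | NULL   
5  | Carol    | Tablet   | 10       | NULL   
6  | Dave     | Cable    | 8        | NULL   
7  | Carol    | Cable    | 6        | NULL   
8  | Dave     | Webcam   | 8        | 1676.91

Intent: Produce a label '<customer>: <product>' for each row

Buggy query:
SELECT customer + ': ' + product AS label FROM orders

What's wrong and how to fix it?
Bug: SQLite uses || for string concatenation; + coerces text to numbers (yielding 0)

Fix: Use the || operator for string concatenation

Corrected query:
SELECT customer || ': ' || product AS label FROM orders

Result:
label          
---------------
Carol: Tablet  
Grace: Keyboard
Frank: Mouse   
Dave: Mouse    
Carol: Tablet  
Dave: Cable    
Carol: Cable   
Dave: Webcam   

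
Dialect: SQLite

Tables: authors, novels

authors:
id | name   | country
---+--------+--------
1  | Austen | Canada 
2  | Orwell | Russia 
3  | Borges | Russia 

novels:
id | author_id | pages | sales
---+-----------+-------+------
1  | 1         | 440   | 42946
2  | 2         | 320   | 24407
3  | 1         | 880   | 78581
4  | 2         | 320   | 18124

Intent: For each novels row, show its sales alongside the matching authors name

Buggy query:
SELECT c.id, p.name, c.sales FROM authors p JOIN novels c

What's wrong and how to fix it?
Bug: Missing join condition: each novels row is matched to all authors rows instead of just its own

Fix: Specify the join condition linking the foreign key to the parent id

Corrected query:
SELECT c.id, p.name, c.sales FROM authors p JOIN novels c ON c.author_id = p.id

Result:
id | name   | sales
---+--------+------
1  | Austen | 42946
2  | Orwell | 24407
3  | Austen | 78581
4  | Orwell | 18124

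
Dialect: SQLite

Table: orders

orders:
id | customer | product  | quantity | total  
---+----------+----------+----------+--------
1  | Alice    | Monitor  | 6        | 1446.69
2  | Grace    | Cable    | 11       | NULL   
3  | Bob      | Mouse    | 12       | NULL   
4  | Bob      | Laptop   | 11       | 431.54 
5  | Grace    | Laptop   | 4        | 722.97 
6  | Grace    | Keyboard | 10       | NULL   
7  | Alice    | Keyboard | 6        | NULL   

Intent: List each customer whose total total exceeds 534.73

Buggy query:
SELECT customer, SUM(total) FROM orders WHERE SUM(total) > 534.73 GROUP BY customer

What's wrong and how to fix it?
Bug: Aggregate functions cannot appear in a WHERE clause

Fix: Use HAVING (which filters groups after aggregation) instead of WHERE

Corrected query:
SELECT customer, SUM(total) FROM orders GROUP BY customer HAVING SUM(total) > 534.73

Result:
customer | SUM(total)
---------+-----------
Alice    | 1446.69   
Grace    | 722.97    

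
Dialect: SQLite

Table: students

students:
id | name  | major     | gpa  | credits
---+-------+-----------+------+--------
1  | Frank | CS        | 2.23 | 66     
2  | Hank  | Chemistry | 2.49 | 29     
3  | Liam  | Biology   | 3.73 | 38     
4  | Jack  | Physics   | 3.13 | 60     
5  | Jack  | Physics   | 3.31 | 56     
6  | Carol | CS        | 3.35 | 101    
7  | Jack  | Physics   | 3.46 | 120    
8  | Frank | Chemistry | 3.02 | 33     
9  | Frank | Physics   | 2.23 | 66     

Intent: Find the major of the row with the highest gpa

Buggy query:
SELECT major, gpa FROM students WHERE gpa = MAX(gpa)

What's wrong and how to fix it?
Bug: MAX(gpa) is an aggregate and cannot be used directly in WHERE

Fix: Wrap MAX in a scalar subquery so WHERE compares against a single value

Corrected query:
SELECT major, gpa FROM students WHERE gpa = (SELECT MAX(gpa) FROM students)

Result:
major   | gpa 
--------+-----
Biology | 3.73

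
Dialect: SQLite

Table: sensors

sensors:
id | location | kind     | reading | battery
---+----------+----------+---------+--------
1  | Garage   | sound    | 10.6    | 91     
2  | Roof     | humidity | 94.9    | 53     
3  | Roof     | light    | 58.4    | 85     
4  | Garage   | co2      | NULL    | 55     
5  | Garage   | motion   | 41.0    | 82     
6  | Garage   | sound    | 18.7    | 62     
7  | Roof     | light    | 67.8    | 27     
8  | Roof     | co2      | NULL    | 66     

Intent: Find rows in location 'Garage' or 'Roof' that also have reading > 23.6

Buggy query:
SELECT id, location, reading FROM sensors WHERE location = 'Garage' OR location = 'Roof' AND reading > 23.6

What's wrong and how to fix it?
Bug: AND binds tighter than OR, so this parses as location = 'Garage' OR (location = 'Roof' AND reading > 23.6)

Fix: Add parentheses around the OR so the AND applies to both alternatives

Corrected query:
SELECT id, location, reading FROM sensors WHERE (location = 'Garage' OR location = 'Roof') AND reading > 23.6

Result:
id | location | reading
---+----------+--------
2  | Roof     | 94.9   
3  | Roof     | 58.4   
5  | Garage   | 41     
7  | Roof     | 67.8   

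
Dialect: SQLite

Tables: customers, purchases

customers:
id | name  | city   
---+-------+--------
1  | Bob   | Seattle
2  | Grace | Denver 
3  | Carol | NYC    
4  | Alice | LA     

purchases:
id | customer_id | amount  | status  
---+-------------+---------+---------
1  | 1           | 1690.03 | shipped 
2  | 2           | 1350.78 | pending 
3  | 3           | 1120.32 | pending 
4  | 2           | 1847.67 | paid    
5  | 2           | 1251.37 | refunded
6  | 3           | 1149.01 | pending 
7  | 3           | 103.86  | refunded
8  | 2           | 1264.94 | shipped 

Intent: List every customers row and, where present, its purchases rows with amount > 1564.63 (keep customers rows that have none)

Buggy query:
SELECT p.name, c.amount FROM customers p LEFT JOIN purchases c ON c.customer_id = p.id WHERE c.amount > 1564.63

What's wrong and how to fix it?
Bug: A WHERE condition on the right-hand table after LEFT JOIN drops unmatched parents

Fix: Put 'c.amount > 1564.63' in the JOIN's ON clause instead of WHERE

Corrected query:
SELECT p.name, c.amount FROM customers p LEFT JOIN purchases c ON c.customer_id = p.id AND c.amount > 1564.63

Result:
name  | amount 
------+--------
Bob   | 1690.03
Grace | 1847.67
Carol | NULL   
Alice | NULL   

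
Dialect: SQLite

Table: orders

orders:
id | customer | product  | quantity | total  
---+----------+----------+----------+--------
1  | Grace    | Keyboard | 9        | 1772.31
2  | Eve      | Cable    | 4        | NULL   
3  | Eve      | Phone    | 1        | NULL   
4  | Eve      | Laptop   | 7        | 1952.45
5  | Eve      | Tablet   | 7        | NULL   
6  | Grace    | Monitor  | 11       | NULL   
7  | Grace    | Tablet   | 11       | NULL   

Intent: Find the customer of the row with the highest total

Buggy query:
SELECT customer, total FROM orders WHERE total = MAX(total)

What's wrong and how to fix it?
Bug: WHERE is evaluated per row; an aggregate over the whole table isn't defined there

Fix: Use a subquery: WHERE total = (SELECT MAX(total) FROM orders)

Corrected query:
SELECT customer, total FROM orders WHERE total = (SELECT MAX(total) FROM orders)

Result:
customer | total  
---------+--------
Eve      | 1952.45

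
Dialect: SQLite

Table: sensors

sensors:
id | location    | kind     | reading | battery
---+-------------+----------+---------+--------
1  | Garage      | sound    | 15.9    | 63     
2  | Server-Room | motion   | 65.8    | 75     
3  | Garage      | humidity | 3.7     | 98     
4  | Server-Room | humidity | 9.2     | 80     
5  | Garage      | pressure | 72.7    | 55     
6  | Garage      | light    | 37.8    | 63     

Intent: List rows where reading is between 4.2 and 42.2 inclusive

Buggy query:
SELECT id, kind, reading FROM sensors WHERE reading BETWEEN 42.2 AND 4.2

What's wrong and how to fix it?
Bug: The bounds are reversed; BETWEEN a AND b requires a <= b to match anything

Fix: Swap the bounds so the smaller value comes first

Corrected query:
SELECT id, kind, reading FROM sensors WHERE reading BETWEEN 4.2 AND 42.2

Result:
id | kind     | reading
---+----------+--------
1  | sound    | 15.9   
4  | humidity | 9.2    
6  | light    | 37.8   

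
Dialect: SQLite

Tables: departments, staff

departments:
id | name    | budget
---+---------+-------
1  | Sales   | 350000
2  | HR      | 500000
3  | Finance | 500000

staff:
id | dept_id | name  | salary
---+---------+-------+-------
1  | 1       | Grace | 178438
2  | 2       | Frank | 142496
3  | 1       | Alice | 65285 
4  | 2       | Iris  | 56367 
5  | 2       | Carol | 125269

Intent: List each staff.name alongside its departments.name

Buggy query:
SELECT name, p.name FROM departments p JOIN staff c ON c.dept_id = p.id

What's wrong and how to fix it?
Bug: Both tables have a 'name' column; the unqualified reference is ambiguous

Fix: Qualify the column with its table alias (c.name)

Corrected query:
SELECT c.name, p.name FROM departments p JOIN staff c ON c.dept_id = p.id

Result:
name  | name 
------+------
Grace | Sales
Frank | HR   
Alice | Sales
Iris  | HR   
Carol | HR   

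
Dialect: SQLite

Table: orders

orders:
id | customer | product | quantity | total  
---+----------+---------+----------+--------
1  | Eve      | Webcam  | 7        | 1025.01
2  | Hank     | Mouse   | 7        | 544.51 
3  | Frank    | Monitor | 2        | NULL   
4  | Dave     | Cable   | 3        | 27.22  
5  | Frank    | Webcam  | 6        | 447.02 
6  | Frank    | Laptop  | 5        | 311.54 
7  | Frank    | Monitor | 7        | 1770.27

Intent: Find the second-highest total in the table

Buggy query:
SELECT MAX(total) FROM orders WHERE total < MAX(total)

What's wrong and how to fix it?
Bug: MAX(total) on the right of the comparison is an aggregate-in-WHERE error

Fix: Compute the overall MAX in a subquery, then take MAX of rows below it

Corrected query:
SELECT MAX(total) FROM orders WHERE total < (SELECT MAX(total) FROM orders)

Result:
MAX(total)
----------
1025.01   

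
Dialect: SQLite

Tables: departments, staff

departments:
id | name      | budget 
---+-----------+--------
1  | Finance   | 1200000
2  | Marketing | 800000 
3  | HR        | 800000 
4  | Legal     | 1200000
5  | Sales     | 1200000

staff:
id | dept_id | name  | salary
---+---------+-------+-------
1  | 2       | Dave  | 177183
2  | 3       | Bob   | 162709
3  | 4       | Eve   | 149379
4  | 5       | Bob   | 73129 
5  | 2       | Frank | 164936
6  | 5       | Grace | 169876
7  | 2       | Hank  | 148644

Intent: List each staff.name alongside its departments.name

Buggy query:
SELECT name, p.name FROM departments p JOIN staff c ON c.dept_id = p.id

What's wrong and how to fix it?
Bug: 'name' exists in both joined tables, so the database can't tell which one is meant

Fix: Prefix ambiguous columns with the table alias

Corrected query:
SELECT c.name, p.name FROM departments p JOIN staff c ON c.dept_id = p.id

Result:
name  | name     
------+----------
Dave  | Marketing
Bob   | HR       
Eve   | Legal    
Bob   | Sales    
Frank | Marketing
Grace | Sales    
Hank  | Marketing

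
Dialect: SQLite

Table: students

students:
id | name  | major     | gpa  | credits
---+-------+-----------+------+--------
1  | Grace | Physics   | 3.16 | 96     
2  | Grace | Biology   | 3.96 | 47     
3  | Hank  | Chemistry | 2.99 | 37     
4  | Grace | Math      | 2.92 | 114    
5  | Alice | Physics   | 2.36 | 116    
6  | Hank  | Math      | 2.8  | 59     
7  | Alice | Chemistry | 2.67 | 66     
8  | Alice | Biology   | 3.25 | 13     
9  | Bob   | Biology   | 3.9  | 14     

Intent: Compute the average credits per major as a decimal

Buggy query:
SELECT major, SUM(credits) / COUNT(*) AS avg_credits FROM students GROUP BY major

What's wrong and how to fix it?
Bug: SUM(credits) and COUNT(*) are both integers; the division truncates the fractional part

Fix: Multiply by 1.0 (or CAST to REAL) to force floating-point division

Corrected query:
SELECT major, SUM(credits) * 1.0 / COUNT(*) AS avg_credits FROM students GROUP BY major

Result:
major     | avg_credits
----------+------------
Biology   | 24.666667  
Chemistry | 51.5       
Math      | 86.5       
Physics   | 106        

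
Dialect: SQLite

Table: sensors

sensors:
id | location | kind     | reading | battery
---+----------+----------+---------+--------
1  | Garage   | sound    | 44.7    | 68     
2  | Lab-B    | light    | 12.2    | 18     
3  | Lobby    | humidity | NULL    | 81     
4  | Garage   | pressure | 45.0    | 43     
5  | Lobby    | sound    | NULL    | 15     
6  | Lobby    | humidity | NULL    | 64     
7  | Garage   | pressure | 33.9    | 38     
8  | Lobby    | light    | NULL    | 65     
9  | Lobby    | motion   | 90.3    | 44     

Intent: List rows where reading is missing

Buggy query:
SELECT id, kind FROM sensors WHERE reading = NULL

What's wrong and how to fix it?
Bug: '= NULL' is always unknown in SQL three-valued logic, so no rows match

Fix: Replace '= NULL' with 'IS NULL'

Corrected query:
SELECT id, kind FROM sensors WHERE reading IS NULL

Result:
id | kind    
---+---------
3  | humidity
5  | sound   
6  | humidity
8  | light   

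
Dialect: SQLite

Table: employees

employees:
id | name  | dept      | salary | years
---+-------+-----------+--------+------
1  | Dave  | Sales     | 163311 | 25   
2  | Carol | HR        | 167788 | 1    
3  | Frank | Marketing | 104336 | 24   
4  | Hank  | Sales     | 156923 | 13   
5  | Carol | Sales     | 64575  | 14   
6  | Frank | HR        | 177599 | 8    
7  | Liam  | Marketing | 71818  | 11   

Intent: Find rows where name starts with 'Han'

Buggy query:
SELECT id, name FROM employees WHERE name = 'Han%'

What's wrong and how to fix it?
Bug: '=' compares the literal string including the % character; pattern matching needs LIKE

Fix: Use LIKE for wildcard pattern matching

Corrected query:
SELECT id, name FROM employees WHERE name LIKE 'Han%'

Result:
id | name
---+-----
4  | Hank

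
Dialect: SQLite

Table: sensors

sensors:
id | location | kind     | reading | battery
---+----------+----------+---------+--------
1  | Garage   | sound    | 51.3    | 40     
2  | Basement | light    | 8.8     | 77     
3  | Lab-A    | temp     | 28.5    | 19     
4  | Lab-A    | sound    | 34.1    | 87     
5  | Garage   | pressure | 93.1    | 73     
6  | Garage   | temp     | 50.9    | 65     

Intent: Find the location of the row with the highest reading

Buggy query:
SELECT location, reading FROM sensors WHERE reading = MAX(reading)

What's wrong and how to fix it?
Bug: MAX(reading) is an aggregate and cannot be used directly in WHERE

Fix: Wrap MAX in a scalar subquery so WHERE compares against a single value

Corrected query:
SELECT location, reading FROM sensors WHERE reading = (SELECT MAX(reading) FROM sensors)

Result:
location | reading
---------+--------
Garage   | 93.1   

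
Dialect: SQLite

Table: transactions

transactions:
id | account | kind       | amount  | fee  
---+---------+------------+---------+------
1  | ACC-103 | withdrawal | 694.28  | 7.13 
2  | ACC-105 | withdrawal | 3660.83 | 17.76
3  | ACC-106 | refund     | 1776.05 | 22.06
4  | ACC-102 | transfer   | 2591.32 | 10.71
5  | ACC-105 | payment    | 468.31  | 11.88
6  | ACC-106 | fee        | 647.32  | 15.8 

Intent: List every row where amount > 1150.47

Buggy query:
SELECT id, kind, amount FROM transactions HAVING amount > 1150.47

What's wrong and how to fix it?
Bug: This is a non-aggregate query (no GROUP BY, no aggregates), so in SQLite the HAVING clause is invalid here; a row-level condition belongs in WHERE

Fix: Use WHERE for row-level filtering

Corrected query:
SELECT id, kind, amount FROM transactions WHERE amount > 1150.47

Result:
id | kind       | amount 
---+------------+--------
2  | withdrawal | 3660.83
3  | refund     | 1776.05
4  | transfer   | 2591.32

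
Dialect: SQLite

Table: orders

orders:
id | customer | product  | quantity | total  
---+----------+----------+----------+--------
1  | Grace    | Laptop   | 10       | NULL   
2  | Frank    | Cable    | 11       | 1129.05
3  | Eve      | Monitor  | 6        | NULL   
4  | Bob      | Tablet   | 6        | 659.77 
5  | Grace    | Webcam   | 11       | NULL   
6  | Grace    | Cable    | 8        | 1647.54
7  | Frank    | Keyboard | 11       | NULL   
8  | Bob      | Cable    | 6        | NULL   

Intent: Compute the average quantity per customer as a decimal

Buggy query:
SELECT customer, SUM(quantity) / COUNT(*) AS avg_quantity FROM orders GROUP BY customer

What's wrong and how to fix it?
Bug: SUM(quantity) and COUNT(*) are both integers; the division truncates the fractional part

Fix: Cast one side to REAL so the division keeps the fractional part

Corrected query:
SELECT customer, SUM(quantity) * 1.0 / COUNT(*) AS avg_quantity FROM orders GROUP BY customer

Result:
customer | avg_quantity
---------+-------------
Bob      | 6           
Eve      | 6           
Frank    | 11          
Grace    | 9.666667    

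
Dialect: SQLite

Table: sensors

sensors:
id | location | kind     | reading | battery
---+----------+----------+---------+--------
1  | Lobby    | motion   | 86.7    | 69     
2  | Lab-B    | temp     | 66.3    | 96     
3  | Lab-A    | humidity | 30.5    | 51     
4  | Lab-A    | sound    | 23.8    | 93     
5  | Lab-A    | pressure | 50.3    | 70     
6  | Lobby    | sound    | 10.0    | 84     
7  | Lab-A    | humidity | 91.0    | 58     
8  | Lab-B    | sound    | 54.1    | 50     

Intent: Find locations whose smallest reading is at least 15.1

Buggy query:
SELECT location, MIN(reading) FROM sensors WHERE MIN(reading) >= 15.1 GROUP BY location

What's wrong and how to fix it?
Bug: Aggregates like MIN are computed per group after WHERE runs

Fix: Replace WHERE with HAVING after the GROUP BY

Corrected query:
SELECT location, MIN(reading) FROM sensors GROUP BY location HAVING MIN(reading) >= 15.1

Result:
location | MIN(reading)
---------+-------------
Lab-A    | 23.8        
Lab-B    | 54.1        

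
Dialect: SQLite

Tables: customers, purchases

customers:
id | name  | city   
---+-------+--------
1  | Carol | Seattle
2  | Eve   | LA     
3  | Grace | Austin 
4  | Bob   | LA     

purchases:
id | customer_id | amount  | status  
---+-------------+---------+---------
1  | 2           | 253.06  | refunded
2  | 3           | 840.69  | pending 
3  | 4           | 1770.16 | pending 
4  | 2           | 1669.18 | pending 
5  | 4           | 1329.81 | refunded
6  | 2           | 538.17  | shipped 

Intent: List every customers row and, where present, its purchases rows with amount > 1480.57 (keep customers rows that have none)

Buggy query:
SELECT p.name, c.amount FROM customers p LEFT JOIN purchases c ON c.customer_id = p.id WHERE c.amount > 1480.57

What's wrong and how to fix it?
Bug: A WHERE condition on the right-hand table after LEFT JOIN drops unmatched parents

Fix: Put 'c.amount > 1480.57' in the JOIN's ON clause instead of WHERE

Corrected query:
SELECT p.name, c.amount FROM customers p LEFT JOIN purchases c ON c.customer_id = p.id AND c.amount > 1480.57

Result:
name  | amount 
------+--------
Carol | NULL   
Eve   | 1669.18
Grace | NULL   
Bob   | 1770.16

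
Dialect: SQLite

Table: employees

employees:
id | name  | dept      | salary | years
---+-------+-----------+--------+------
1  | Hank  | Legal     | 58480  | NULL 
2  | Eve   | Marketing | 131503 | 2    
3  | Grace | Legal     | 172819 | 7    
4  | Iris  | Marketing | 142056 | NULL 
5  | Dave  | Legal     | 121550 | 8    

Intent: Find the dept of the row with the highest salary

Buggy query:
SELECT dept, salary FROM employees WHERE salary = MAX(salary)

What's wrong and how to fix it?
Bug: MAX(salary) is an aggregate and cannot be used directly in WHERE

Fix: Wrap MAX in a scalar subquery so WHERE compares against a single value

Corrected query:
SELECT dept, salary FROM employees WHERE salary = (SELECT MAX(salary) FROM employees)

Result:
dept  | salary
------+-------
Legal | 172819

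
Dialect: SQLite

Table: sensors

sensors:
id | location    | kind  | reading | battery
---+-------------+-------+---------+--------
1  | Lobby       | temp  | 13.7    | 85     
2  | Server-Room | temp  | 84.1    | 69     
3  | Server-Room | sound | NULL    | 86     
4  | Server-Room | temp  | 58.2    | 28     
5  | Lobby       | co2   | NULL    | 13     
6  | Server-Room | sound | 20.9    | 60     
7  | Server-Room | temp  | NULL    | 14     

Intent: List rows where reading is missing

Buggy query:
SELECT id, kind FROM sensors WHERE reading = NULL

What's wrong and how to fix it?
Bug: '= NULL' is always unknown in SQL three-valued logic, so no rows match

Fix: Replace '= NULL' with 'IS NULL'

Corrected query:
SELECT id, kind FROM sensors WHERE reading IS NULL

Result:
id | kind 
---+------
3  | sound
5  | co2  
7  | temp 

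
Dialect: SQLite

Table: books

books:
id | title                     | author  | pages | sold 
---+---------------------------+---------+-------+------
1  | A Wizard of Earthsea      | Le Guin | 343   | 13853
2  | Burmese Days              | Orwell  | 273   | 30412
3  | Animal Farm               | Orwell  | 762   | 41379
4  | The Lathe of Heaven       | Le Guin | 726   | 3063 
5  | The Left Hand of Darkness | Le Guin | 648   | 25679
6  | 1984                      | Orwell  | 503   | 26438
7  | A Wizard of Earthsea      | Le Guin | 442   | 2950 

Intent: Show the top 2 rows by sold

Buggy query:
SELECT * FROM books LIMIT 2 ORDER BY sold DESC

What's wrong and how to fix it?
Bug: LIMIT must come after ORDER BY

Fix: Swap the clauses: ORDER BY first, then LIMIT

Corrected query:
SELECT * FROM books ORDER BY sold DESC LIMIT 2

Result:
id | title        | author | pages | sold 
---+--------------+--------+-------+------
3  | Animal Farm  | Orwell | 762   | 41379
2  | Burmese Days | Orwell | 273   | 30412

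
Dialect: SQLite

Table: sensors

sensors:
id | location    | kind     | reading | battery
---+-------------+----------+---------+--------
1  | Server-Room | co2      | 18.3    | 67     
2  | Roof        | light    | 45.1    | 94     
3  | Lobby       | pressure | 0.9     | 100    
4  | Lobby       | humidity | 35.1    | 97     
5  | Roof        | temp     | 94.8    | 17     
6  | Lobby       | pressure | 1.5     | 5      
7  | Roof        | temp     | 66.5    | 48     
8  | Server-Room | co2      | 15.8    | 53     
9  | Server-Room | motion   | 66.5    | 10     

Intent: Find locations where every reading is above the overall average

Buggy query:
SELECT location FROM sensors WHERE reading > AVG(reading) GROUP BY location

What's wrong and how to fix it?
Bug: AVG() is an aggregate; it can't sit directly in WHERE

Fix: Compute the overall average in a scalar subquery and compare each group's MIN against it in HAVING

Corrected query:
SELECT location FROM sensors GROUP BY location HAVING MIN(reading) > (SELECT AVG(reading) FROM sensors)

Result:
location
--------
Roof    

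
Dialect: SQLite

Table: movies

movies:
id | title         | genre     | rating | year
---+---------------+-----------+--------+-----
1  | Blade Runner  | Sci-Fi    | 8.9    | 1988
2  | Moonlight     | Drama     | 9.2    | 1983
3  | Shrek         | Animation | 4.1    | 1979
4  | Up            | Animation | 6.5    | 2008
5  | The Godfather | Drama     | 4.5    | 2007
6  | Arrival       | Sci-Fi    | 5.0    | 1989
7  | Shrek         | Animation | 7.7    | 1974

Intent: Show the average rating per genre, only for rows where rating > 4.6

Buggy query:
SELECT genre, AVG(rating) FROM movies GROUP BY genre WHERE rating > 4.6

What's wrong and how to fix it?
Bug: Row-level WHERE must come before GROUP BY in the clause order

Fix: Move the WHERE clause before GROUP BY

Corrected query:
SELECT genre, AVG(rating) FROM movies WHERE rating > 4.6 GROUP BY genre

Result:
genre     | AVG(rating)
----------+------------
Animation | 7.1        
Drama     | 9.2        
Sci-Fi    | 6.95       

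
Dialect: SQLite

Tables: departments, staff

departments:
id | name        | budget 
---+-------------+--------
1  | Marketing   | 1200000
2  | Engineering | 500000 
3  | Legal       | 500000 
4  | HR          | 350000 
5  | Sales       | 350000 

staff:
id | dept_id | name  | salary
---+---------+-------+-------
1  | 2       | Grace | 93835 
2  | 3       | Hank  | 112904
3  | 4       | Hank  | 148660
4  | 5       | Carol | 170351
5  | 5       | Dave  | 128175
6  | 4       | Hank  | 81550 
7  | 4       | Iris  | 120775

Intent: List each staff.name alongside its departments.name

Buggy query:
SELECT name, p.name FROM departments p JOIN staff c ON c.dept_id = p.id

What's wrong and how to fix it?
Bug: Both tables have a 'name' column; the unqualified reference is ambiguous

Fix: Prefix ambiguous columns with the table alias

Corrected query:
SELECT c.name, p.name FROM departments p JOIN staff c ON c.dept_id = p.id

Result:
name  | name       
------+------------
Grace | Engineering
Hank  | Legal      
Hank  | HR         
Carol | Sales      
Dave  | Sales      
Hank  | HR         
Iris  | HR         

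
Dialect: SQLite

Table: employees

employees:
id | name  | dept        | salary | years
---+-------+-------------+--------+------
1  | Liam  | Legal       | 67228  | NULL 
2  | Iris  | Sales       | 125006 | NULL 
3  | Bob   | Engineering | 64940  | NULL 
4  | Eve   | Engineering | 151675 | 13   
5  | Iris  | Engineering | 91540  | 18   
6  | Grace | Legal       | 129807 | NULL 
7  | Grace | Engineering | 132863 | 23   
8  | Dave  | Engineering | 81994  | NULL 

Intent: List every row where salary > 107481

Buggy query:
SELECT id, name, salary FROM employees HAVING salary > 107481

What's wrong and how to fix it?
Bug: This is a non-aggregate query (no GROUP BY, no aggregates), so in SQLite the HAVING clause is invalid here; a row-level condition belongs in WHERE

Fix: Replace HAVING with WHERE since the condition applies to individual rows

Corrected query:
SELECT id, name, salary FROM employees WHERE salary > 107481

Result:
id | name  | salary
---+-------+-------
2  | Iris  | 125006
4  | Eve   | 151675
6  | Grace | 129807
7  | Grace | 132863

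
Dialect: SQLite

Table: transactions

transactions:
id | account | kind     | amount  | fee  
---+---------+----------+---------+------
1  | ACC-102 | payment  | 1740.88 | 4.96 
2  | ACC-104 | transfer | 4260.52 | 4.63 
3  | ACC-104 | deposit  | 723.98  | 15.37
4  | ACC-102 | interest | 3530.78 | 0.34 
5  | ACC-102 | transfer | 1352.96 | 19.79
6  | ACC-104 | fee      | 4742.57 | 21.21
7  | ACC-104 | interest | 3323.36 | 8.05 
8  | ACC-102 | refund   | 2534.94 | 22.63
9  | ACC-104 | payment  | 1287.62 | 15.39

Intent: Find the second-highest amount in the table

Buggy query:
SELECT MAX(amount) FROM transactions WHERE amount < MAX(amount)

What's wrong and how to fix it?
Bug: The inner MAX is an aggregate inside WHERE, which is not allowed

Fix: Put the inner MAX in a scalar subquery

Corrected query:
SELECT MAX(amount) FROM transactions WHERE amount < (SELECT MAX(amount) FROM transactions)

Result:
MAX(amount)
-----------
4260.52    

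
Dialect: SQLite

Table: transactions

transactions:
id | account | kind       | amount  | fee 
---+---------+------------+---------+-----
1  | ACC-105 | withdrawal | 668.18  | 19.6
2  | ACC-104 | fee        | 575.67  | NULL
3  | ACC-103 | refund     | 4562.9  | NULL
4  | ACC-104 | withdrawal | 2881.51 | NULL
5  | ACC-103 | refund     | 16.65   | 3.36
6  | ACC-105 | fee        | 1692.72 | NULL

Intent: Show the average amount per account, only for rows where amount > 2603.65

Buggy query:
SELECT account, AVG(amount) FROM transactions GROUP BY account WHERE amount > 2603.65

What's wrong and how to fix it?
Bug: Row-level WHERE must come before GROUP BY in the clause order

Fix: Place WHERE between FROM and GROUP BY

Corrected query:
SELECT account, AVG(amount) FROM transactions WHERE amount > 2603.65 GROUP BY account

Result:
account | AVG(amount)
--------+------------
ACC-103 | 4562.9     
ACC-104 | 2881.51    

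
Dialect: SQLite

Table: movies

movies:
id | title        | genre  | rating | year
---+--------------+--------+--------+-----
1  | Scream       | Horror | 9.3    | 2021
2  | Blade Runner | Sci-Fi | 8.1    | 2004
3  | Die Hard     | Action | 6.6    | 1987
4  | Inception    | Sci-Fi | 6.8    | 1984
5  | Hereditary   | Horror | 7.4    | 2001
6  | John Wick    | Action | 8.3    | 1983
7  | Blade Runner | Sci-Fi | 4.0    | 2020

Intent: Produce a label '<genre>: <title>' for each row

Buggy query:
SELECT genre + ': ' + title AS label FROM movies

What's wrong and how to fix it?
Bug: '+' is numeric addition; on text columns SQLite converts them to 0 instead of concatenating

Fix: Replace + with || to concatenate text

Corrected query:
SELECT genre || ': ' || title AS label FROM movies

Result:
label               
--------------------
Horror: Scream      
Sci-Fi: Blade Runner
Action: Die Hard    
Sci-Fi: Inception   
Horror: Hereditary  
Action: John Wick   
Sci-Fi: Blade Runner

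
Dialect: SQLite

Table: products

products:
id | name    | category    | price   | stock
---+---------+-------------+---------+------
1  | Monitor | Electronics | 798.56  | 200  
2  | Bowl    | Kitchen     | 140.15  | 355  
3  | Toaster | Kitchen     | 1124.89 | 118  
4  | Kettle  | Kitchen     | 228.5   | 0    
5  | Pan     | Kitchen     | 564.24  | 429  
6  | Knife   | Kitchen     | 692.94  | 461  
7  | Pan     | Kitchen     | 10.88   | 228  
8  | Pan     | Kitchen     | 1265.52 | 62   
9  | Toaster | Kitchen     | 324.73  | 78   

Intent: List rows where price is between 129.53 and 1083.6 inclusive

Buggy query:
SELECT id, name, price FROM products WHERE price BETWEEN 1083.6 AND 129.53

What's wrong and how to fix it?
Bug: The bounds are reversed; BETWEEN a AND b requires a <= b to match anything

Fix: Swap the bounds so the smaller value comes first

Corrected query:
SELECT id, name, price FROM products WHERE price BETWEEN 129.53 AND 1083.6

Result:
id | name    | price 
---+---------+-------
1  | Monitor | 798.56
2  | Bowl    | 140.15
4  | Kettle  | 228.5 
5  | Pan     | 564.24
6  | Knife   | 692.94
9  | Toaster | 324.73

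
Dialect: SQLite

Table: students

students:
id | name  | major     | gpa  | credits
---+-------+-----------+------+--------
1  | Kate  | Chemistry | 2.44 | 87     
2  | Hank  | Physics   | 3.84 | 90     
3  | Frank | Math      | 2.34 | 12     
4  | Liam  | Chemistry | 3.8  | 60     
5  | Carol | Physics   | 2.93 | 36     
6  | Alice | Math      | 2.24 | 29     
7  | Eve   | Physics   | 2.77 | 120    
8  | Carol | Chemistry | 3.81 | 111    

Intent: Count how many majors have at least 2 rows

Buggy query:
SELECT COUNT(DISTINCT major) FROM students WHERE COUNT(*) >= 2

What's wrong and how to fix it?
Bug: COUNT(*) cannot appear in WHERE; the per-group count doesn't exist yet

Fix: Group first with HAVING COUNT(*) >= 2, then COUNT the resulting groups

Corrected query:
SELECT COUNT(*) FROM (SELECT major FROM students GROUP BY major HAVING COUNT(*) >= 2)

Result:
COUNT(*)
--------
3       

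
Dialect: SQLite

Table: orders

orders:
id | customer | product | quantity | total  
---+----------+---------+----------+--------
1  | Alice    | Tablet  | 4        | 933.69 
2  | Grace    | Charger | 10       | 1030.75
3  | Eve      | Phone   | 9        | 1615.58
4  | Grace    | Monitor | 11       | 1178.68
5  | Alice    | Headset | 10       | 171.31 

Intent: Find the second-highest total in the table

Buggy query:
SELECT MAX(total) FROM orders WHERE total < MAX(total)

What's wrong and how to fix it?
Bug: The inner MAX is an aggregate inside WHERE, which is not allowed

Fix: Put the inner MAX in a scalar subquery

Corrected query:
SELECT MAX(total) FROM orders WHERE total < (SELECT MAX(total) FROM orders)

Result:
MAX(total)
----------
1178.68   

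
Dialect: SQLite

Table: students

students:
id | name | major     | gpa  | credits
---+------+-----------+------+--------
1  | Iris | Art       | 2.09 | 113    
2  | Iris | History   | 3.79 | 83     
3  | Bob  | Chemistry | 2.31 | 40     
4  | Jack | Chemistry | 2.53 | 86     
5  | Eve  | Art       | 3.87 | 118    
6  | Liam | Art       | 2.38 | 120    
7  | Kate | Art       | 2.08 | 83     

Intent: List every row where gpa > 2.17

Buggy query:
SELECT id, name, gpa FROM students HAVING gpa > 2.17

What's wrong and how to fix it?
Bug: HAVING filters the output of aggregation, but this query has no GROUP BY and no aggregate functions, so SQLite rejects it (HAVING clause on a non-aggregate query); the condition here is per row

Fix: Replace HAVING with WHERE since the condition applies to individual rows

Corrected query:
SELECT id, name, gpa FROM students WHERE gpa > 2.17

Result:
id | name | gpa 
---+------+-----
2  | Iris | 3.79
3  | Bob  | 2.31
4  | Jack | 2.53
5  | Eve  | 3.87
6  | Liam | 2.38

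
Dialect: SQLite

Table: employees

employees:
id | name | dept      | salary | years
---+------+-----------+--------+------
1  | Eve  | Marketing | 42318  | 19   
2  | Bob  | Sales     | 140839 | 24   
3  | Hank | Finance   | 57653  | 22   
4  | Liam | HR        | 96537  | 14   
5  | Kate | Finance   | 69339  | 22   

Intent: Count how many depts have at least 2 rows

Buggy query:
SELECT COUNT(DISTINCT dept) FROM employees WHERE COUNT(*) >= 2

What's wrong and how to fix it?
Bug: WHERE filters individual rows, not groups, so a group-level COUNT is invalid there

Fix: Group first with HAVING COUNT(*) >= 2, then COUNT the resulting groups

Corrected query:
SELECT COUNT(*) FROM (SELECT dept FROM employees GROUP BY dept HAVING COUNT(*) >= 2)

Result:
COUNT(*)
--------
1       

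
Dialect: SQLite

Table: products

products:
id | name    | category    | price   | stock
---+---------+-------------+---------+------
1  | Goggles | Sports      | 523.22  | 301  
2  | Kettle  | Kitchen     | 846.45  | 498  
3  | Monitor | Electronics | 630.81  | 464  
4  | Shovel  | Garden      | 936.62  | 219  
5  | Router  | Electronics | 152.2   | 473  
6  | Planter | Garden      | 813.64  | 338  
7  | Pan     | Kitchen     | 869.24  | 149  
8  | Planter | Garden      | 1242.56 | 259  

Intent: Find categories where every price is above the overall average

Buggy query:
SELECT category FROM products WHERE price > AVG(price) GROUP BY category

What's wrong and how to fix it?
Bug: WHERE evaluates per row before aggregation, so AVG() is unavailable

Fix: Compute the overall average in a scalar subquery and compare each group's MIN against it in HAVING

Corrected query:
SELECT category FROM products GROUP BY category HAVING MIN(price) > (SELECT AVG(price) FROM products)

Result:
category
--------
Garden  
Kitchen 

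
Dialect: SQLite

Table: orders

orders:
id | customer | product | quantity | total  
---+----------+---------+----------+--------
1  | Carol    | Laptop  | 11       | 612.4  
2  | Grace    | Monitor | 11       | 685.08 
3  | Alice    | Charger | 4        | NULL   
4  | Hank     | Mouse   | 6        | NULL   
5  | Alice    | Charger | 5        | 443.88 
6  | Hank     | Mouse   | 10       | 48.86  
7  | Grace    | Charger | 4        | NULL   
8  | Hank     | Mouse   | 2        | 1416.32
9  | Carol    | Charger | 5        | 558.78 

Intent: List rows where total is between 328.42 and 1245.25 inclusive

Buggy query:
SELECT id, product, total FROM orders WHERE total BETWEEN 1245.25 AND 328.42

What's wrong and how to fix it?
Bug: The bounds are reversed; BETWEEN a AND b requires a <= b to match anything

Fix: Swap the bounds so the smaller value comes first

Corrected query:
SELECT id, product, total FROM orders WHERE total BETWEEN 328.42 AND 1245.25

Result:
id | product | total 
---+---------+-------
1  | Laptop  | 612.4 
2  | Monitor | 685.08
5  | Charger | 443.88
9  | Charger | 558.78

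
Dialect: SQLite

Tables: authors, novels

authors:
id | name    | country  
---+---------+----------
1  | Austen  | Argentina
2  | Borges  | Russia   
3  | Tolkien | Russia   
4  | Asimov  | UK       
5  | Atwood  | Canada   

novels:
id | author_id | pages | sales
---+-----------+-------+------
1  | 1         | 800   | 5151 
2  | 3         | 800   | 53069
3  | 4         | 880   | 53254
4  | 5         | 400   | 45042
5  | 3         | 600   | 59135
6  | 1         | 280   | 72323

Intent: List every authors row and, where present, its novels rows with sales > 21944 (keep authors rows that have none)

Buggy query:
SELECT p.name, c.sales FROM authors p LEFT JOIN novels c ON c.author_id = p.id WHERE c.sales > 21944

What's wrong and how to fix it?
Bug: A WHERE condition on the right-hand table after LEFT JOIN drops unmatched parents

Fix: Put 'c.sales > 21944' in the JOIN's ON clause instead of WHERE

Corrected query:
SELECT p.name, c.sales FROM authors p LEFT JOIN novels c ON c.author_id = p.id AND c.sales > 21944

Result:
name    | sales
--------+------
Austen  | 72323
Borges  | NULL 
Tolkien | 53069
Tolkien | 59135
Asimov  | 53254
Atwood  | 45042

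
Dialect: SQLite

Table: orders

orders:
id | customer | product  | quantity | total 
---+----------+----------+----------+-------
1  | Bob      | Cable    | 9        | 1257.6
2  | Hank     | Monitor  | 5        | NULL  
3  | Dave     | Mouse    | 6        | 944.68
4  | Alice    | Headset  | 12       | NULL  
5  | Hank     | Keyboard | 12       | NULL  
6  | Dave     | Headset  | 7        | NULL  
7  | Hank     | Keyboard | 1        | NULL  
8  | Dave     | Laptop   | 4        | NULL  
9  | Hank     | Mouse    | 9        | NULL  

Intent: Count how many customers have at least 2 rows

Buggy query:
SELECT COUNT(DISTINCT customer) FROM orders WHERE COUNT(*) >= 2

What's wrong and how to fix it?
Bug: COUNT(*) cannot appear in WHERE; the per-group count doesn't exist yet

Fix: Use a subquery that GROUPs and filters with HAVING, then count its rows

Corrected query:
SELECT COUNT(*) FROM (SELECT customer FROM orders GROUP BY customer HAVING COUNT(*) >= 2)

Result:
COUNT(*)
--------
2       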